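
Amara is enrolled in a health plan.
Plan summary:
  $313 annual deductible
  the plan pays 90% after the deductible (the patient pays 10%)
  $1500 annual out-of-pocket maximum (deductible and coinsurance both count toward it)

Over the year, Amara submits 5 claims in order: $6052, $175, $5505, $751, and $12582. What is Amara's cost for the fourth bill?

Bill 1, $6052: deductible takes $313, $5739 remains; 10% of $5739 = $573.90. Patient pays $886.90; OOP now $886.90.
Bill 2, $175: deductible met; 10% of $175 = $17.50. Patient pays $17.50; OOP now $904.40.
Bill 3, $5505: deductible met; 10% of $5505 = $550.50. Patient owes $550.50 (running OOP $1454.90).
Bill 4, $751: deductible already satisfied, so patient's share is 10% × $751 = $75.10. OOP would hit $1530 > $1500, so the cap limits the patient to $1500 − $1454.90 = $45.10.

$45.10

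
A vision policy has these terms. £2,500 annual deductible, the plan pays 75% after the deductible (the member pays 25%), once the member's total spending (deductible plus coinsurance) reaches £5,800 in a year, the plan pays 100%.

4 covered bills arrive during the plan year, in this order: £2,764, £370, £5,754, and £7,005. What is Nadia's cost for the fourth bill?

£1,703

Bill 1, £2,764: £2,500 to deductible, leaving £264; member's 25% is £66. Member pays £2,566; OOP now £2,566.
Bill 2, £370: deductible met; 25% of £370 = £92.50. Cost to member: £92.50. OOP to date £2,658.50.
Bill 3, £5,754: 25% coinsurance on £5,754 = £1,438.50. Member owes £1,438.50 (running OOP £4,097).
Bill 4, £7,005: deductible met; 25% of £7,005 = £1,751.25. Adding that to £4,097 gives £5,848.25, past the £5,800 cap; member pays only £5,800 − £4,097 = £1,703.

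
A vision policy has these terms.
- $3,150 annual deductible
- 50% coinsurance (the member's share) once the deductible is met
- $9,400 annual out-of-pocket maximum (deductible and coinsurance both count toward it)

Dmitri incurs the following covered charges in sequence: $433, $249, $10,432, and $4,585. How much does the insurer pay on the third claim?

$3,982

Claim 1 — $433: all of it applies to the deductible. Member pays $433; OOP now $433. Insurer: $433 − $433 = $0.
Claim 2 — $249: fully absorbed by the deductible. Member owes $249 (running OOP $682). Insurer: $249 − $249 = $0.
Claim 3 — $10,432: $2,468 finishes the deductible; $7,964 goes to coinsurance; 50% of $7,964 = $3,982. Cost to member: $6,450. OOP to date $7,132. Insurer: $10,432 − $6,450 = $3,982.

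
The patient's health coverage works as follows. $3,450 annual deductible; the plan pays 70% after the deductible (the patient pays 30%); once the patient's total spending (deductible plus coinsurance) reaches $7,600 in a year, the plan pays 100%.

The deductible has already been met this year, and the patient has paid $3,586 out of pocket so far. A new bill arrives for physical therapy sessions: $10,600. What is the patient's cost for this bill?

With the deductible met, the entire $10,600 is subject to coinsurance.
Patient's 30% share of $10,600 is $3,180.
Total out-of-pocket so far would be $3,586 + $3,180 = $6,766, below the $7,600 cap — no reduction.

$3,180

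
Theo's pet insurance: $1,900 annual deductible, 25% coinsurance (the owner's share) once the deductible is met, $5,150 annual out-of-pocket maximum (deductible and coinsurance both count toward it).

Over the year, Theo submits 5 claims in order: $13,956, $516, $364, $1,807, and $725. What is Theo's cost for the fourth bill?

Claim 1 — $13,956: $1,900 to deductible, leaving $12,056; 25% of $12,056 = $3,014. Owner owes $4,914 (running OOP $4,914).
Claim 2 — $516: 25% coinsurance on $516 = $129. Cost to owner: $129. OOP to date $5,043.
Claim 3 — $364: deductible met; 25% of $364 = $91. Owner pays $91; OOP now $5,134.
Claim 4 — $1,807: 25% coinsurance on $1,807 = $451.75. Adding that to $5,134 gives $5,585.75, past the $5,150 cap; owner pays only $5,150 − $5,134 = $16.

$16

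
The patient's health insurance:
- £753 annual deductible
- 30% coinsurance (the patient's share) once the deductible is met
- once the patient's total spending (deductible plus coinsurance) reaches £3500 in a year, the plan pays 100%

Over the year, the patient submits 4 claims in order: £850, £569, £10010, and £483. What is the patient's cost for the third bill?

Claim 1 — £850: £753 finishes the deductible; £97 goes to coinsurance; 30% of £97 = £29.10. Patient owes £782.10 (running OOP £782.10).
Claim 2 — £569: deductible met; 30% of £569 = £170.70. Patient pays £170.70; OOP now £952.80.
Claim 3 — £10010: 30% coinsurance on £10010 = £3003. Adding that to £952.80 gives £3955.80, past the £3500 cap; patient pays only £3500 − £952.80 = £2547.20.

£2547.20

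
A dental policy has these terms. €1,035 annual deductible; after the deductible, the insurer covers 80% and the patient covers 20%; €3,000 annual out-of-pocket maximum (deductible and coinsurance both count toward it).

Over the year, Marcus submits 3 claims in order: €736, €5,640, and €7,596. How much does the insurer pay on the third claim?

Claim 1 (€736): all of it applies to the deductible. Patient owes €736 (running OOP €736). Plan pays €736 − €736 = €0.
Claim 2 (€5,640): €299 finishes the deductible; €5,341 goes to coinsurance; patient's 20% is €1,068.20. Patient pays €1,367.20; OOP now €2,103.20. Insurer: €5,640 − €1,367.20 = €4,272.80.
Claim 3 (€7,596): 20% coinsurance on €7,596 = €1,519.20. Adding that to €2,103.20 gives €3,622.40, past the €3,000 cap; patient pays only €3,000 − €2,103.20 = €896.80. Plan pays €7,596 − €896.80 = €6,699.20.

€6,699.20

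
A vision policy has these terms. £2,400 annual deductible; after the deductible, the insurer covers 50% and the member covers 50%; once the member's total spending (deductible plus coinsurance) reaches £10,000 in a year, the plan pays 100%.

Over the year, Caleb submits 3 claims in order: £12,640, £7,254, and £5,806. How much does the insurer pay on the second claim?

Claim 1 (£12,640): deductible takes £2,400, £10,240 remains; 50% of £10,240 = £5,120. Cost to member: £7,520. OOP to date £7,520. Plan pays £12,640 − £7,520 = £5,120.
Claim 2 (£7,254): deductible already satisfied, so member's share is 50% × £7,254 = £3,627. That would push OOP to £11,147, over the £10,000 cap, so member pays £10,000 − £7,520 = £2,480. Plan pays £7,254 − £2,480 = £4,774.

£4,774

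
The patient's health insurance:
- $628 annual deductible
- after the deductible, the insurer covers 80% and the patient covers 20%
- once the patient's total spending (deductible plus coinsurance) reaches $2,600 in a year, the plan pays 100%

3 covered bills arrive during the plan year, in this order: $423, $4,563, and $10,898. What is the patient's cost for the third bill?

$1,100.40

Bill 1, $423: entire amount goes to the deductible. Patient owes $423 (running OOP $423).
Bill 2, $4,563: $205 finishes the deductible; $4,358 goes to coinsurance; coinsurance $4,358 × 20% = $871.60. Patient owes $1,076.60 (running OOP $1,499.60).
Bill 3, $10,898: deductible met; 20% of $10,898 = $2,179.60. That would push OOP to $3,679.20, over the $2,600 cap, so patient pays $2,600 − $1,499.60 = $1,100.40.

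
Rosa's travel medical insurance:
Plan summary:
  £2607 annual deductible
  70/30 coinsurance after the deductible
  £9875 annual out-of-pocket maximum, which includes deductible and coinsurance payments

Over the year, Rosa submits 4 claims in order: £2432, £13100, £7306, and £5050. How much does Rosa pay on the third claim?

£2191.80

#1 (£2432): entire amount goes to the deductible. Traveler owes £2432 (running OOP £2432).
#2 (£13100): £175 finishes the deductible; £12925 goes to coinsurance; traveler's 30% is £3877.50. Cost to traveler: £4052.50. OOP to date £6484.50.
#3 (£7306): deductible met; 30% of £7306 = £2191.80. Traveler owes £2191.80 (running OOP £8676.30).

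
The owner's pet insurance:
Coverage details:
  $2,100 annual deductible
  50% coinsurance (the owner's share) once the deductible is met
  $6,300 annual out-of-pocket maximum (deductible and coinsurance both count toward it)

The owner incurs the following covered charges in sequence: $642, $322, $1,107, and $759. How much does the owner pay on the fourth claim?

Claim 1 — $642: fully absorbed by the deductible. Owner owes $642 (running OOP $642).
Claim 2 — $322: entire amount goes to the deductible. Cost to owner: $322. OOP to date $964.
Claim 3 — $1,107: all of it applies to the deductible. Owner pays $1,107; OOP now $2,071.
Claim 4 — $759: deductible takes $29, $730 remains; coinsurance $730 × 50% = $365. Owner pays $394; OOP now $2,465.

$394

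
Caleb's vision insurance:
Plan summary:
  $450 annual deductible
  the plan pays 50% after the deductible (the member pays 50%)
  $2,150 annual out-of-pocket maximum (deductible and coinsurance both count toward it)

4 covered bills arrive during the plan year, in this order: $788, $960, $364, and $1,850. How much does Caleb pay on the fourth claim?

#1 ($788): $450 finishes the deductible; $338 goes to coinsurance; member's 50% is $169. Cost to member: $619. OOP to date $619.
#2 ($960): deductible met; 50% of $960 = $480. Member owes $480 (running OOP $1,099).
#3 ($364): deductible met; 50% of $364 = $182. Member pays $182; OOP now $1,281.
#4 ($1,850): 50% coinsurance on $1,850 = $925. Adding that to $1,281 gives $2,206, past the $2,150 cap; member pays only $2,150 − $1,281 = $869.

$869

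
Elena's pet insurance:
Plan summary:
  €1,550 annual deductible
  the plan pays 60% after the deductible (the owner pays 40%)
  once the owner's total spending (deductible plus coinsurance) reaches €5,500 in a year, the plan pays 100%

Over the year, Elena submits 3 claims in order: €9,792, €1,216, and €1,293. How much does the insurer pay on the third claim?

#1 (€9,792): €1,550 to deductible, leaving €8,242; 40% of €8,242 = €3,296.80. Owner owes €4,846.80 (running OOP €4,846.80). Insurer: €9,792 − €4,846.80 = €4,945.20.
#2 (€1,216): deductible already satisfied, so owner's share is 40% × €1,216 = €486.40. Owner pays €486.40; OOP now €5,333.20. Plan pays €1,216 − €486.40 = €729.60.
#3 (€1,293): deductible met; 40% of €1,293 = €517.20. Adding that to €5,333.20 gives €5,850.40, past the €5,500 cap; owner pays only €5,500 − €5,333.20 = €166.80. Plan pays €1,293 − €166.80 = €1,126.20.

€1,126.20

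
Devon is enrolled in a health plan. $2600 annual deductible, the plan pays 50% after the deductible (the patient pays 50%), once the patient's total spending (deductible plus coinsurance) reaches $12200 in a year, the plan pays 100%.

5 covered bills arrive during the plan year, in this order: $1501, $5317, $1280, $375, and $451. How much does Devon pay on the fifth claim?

$225.50

#1 ($1501): fully absorbed by the deductible. Patient pays $1501; OOP now $1501.
#2 ($5317): $1099 to deductible, leaving $4218; coinsurance $4218 × 50% = $2109. Patient owes $3208 (running OOP $4709).
#3 ($1280): 50% coinsurance on $1280 = $640. Patient pays $640; OOP now $5349.
#4 ($375): 50% coinsurance on $375 = $187.50. Patient owes $187.50 (running OOP $5536.50).
#5 ($451): 50% coinsurance on $451 = $225.50. Patient pays $225.50; OOP now $5762.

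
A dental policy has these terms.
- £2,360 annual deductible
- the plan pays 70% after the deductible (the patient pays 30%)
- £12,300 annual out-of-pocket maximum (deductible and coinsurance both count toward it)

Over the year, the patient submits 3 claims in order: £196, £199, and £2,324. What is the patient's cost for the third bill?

£2,072.70

Claim 1 (£196): entire amount goes to the deductible. Patient owes £196 (running OOP £196).
Claim 2 (£199): all of it applies to the deductible. Patient pays £199; OOP now £395.
Claim 3 (£2,324): £1,965 to deductible, leaving £359; patient's 30% is £107.70. Patient owes £2,072.70 (running OOP £2,467.70).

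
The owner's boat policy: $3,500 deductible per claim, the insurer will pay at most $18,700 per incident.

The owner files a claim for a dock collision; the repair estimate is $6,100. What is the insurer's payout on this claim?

$2,600

After the deductible, $6,100 − $3,500 = $2,600 remains.
That's under the $18,700 cap, so the insurer reimburses the full $2,600.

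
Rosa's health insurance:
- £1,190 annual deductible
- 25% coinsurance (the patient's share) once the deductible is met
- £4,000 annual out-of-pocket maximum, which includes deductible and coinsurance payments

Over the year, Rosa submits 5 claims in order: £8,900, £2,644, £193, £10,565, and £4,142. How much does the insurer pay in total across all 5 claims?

£22,444

Bill 1, £8,900: deductible takes £1,190, £7,710 remains; coinsurance £7,710 × 25% = £1,927.50. Patient owes £3,117.50 (running OOP £3,117.50). Insurer: £8,900 − £3,117.50 = £5,782.50.
Bill 2, £2,644: 25% coinsurance on £2,644 = £661. Patient pays £661; OOP now £3,778.50. Plan pays £2,644 − £661 = £1,983.
Bill 3, £193: deductible met; 25% of £193 = £48.25. Patient owes £48.25 (running OOP £3,826.75). Insurer: £193 − £48.25 = £144.75.
Bill 4, £10,565: deductible met; 25% of £10,565 = £2,641.25. That would push OOP to £6,468, over the £4,000 cap, so patient pays £4,000 − £3,826.75 = £173.25. Insurer: £10,565 − £173.25 = £10,391.75.
Bill 5, £4,142: deductible met; 25% of £4,142 = £1,035.50. OOP would hit £5,035.50 > £4,000, so the cap limits the patient to £4,000 − £4,000 = £0. Insurer: £4,142 − £0 = £4,142.
Insurer total = bills − patient's total = £26,444 − £4,000 = £22,444.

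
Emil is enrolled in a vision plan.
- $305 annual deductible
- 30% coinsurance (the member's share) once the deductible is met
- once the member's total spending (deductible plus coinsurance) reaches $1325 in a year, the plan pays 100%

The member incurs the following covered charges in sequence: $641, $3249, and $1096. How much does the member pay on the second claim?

#1 ($641): $305 to deductible, leaving $336; member's 30% is $100.80. Member owes $405.80 (running OOP $405.80).
#2 ($3249): 30% coinsurance on $3249 = $974.70. OOP would hit $1380.50 > $1325, so the cap limits the member to $1325 − $405.80 = $919.20.

$919.20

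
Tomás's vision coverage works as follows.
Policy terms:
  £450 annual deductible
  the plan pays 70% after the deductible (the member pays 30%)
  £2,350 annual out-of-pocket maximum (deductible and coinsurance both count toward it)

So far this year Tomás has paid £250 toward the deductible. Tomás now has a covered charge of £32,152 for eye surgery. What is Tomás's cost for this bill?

Deductible still to meet: £450 − £250 = £200.
That leaves £32,152 − £200 = £31,952 for coinsurance.
Coinsurance: £31,952 × 30% = £9,585.60.
Member responsibility before any cap: £200 + £9,585.60 = £9,785.60.
That would bring total out-of-pocket to £10,035.60, past the £2,350 cap. The member is capped at £2,350 − £250 = £2,100 on this claim.

£2,100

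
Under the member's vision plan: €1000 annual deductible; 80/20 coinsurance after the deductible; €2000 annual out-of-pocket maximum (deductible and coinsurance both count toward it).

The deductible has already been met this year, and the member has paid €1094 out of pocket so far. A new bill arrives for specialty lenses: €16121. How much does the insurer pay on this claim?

With the deductible met, the entire €16121 is subject to coinsurance.
Coinsurance: €16121 × 20% = €3224.20.
Adding €3224.20 to the €1094 already spent would give €4318.20, which exceeds the €2000 cap; the member pays just €2000 − €1094 = €906.
The insurer covers the remainder: €16121 − €906 = €15215.

€15215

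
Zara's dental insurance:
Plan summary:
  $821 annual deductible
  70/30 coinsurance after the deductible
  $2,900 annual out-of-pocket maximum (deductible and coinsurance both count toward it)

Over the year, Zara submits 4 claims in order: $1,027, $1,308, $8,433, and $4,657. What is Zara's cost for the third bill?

$1,624.80

Claim 1 ($1,027): deductible takes $821, $206 remains; 30% of $206 = $61.80. Patient owes $882.80 (running OOP $882.80).
Claim 2 ($1,308): deductible met; 30% of $1,308 = $392.40. Cost to patient: $392.40. OOP to date $1,275.20.
Claim 3 ($8,433): 30% coinsurance on $8,433 = $2,529.90. That would push OOP to $3,805.10, over the $2,900 cap, so patient pays $2,900 − $1,275.20 = $1,624.80.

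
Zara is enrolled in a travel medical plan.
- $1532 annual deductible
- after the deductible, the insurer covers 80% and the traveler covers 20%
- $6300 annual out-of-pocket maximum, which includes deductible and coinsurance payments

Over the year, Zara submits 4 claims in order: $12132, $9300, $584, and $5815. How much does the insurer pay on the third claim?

Claim 1 — $12132: deductible takes $1532, $10600 remains; 20% of $10600 = $2120. Cost to traveler: $3652. OOP to date $3652. Plan pays $12132 − $3652 = $8480.
Claim 2 — $9300: deductible met; 20% of $9300 = $1860. Cost to traveler: $1860. OOP to date $5512. Insurer: $9300 − $1860 = $7440.
Claim 3 — $584: 20% coinsurance on $584 = $116.80. Cost to traveler: $116.80. OOP to date $5628.80. Insurer: $584 − $116.80 = $467.20.

$467.20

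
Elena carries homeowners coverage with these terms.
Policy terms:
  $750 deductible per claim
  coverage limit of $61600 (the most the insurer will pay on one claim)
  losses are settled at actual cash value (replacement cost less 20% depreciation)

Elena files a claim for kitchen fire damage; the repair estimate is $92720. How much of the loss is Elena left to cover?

Actual cash value after 20% depreciation: $92720 × 80% = $74176.
Less the $750 deductible: $74176 − $750 = $73426.
The $61600 per-incident cap binds; insurer pays $61600.
Out of pocket: $92720 − $61600 = $31120.

$31120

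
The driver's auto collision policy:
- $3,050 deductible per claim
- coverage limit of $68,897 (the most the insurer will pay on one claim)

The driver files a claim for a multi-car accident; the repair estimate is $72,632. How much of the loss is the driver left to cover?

$3,735

After the deductible, $72,632 − $3,050 = $69,582 remains.
Since $69,582 > $68,897, the payout is capped at $68,897.
Out of pocket: $72,632 − $68,897 = $3,735.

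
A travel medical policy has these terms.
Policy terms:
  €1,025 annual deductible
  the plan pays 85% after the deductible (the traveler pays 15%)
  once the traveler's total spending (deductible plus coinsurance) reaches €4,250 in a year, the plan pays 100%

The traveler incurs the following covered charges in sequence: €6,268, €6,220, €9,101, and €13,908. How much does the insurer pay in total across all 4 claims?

Bill 1, €6,268: €1,025 finishes the deductible; €5,243 goes to coinsurance; coinsurance €5,243 × 15% = €786.45. Cost to traveler: €1,811.45. OOP to date €1,811.45. Insurer: €6,268 − €1,811.45 = €4,456.55.
Bill 2, €6,220: deductible already satisfied, so traveler's share is 15% × €6,220 = €933. Traveler pays €933; OOP now €2,744.45. Plan pays €6,220 − €933 = €5,287.
Bill 3, €9,101: deductible met; 15% of €9,101 = €1,365.15. Traveler owes €1,365.15 (running OOP €4,109.60). Insurer: €9,101 − €1,365.15 = €7,735.85.
Bill 4, €13,908: deductible already satisfied, so traveler's share is 15% × €13,908 = €2,086.20. Adding that to €4,109.60 gives €6,195.80, past the €4,250 cap; traveler pays only €4,250 − €4,109.60 = €140.40. Insurer: €13,908 − €140.40 = €13,767.60.
Insurer total = bills − traveler's total = €35,497 − €4,250 = €31,247.

€31,247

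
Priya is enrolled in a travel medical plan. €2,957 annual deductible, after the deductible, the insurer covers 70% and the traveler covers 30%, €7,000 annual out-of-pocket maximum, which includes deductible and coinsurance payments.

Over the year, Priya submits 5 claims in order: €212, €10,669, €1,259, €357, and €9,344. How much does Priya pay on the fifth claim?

€1,181

#1 (€212): all of it applies to the deductible. Traveler pays €212; OOP now €212.
#2 (€10,669): deductible takes €2,745, €7,924 remains; traveler's 30% is €2,377.20. Cost to traveler: €5,122.20. OOP to date €5,334.20.
#3 (€1,259): deductible already satisfied, so traveler's share is 30% × €1,259 = €377.70. Traveler owes €377.70 (running OOP €5,711.90).
#4 (€357): deductible already satisfied, so traveler's share is 30% × €357 = €107.10. Cost to traveler: €107.10. OOP to date €5,819.
#5 (€9,344): deductible met; 30% of €9,344 = €2,803.20. Adding that to €5,819 gives €8,622.20, past the €7,000 cap; traveler pays only €7,000 − €5,819 = €1,181.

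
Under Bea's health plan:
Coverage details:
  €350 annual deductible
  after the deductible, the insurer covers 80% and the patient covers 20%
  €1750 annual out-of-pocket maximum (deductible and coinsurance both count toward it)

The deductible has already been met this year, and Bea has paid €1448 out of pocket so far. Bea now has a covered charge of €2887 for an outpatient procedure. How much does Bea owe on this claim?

The deductible is already satisfied, so the full bill goes to coinsurance.
20% of €2887 = €577.40 falls to the patient.
Year-to-date out-of-pocket would reach €1448 + €577.40 = €2025.40, above the €1750 maximum, so the patient pays only €1750 − €1448 = €302.

€302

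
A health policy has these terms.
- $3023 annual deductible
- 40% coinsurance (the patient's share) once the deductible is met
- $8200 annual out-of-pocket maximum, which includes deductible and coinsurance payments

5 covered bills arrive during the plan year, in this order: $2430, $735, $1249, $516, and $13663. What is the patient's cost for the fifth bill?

Claim 1 ($2430): fully absorbed by the deductible. Cost to patient: $2430. OOP to date $2430.
Claim 2 ($735): deductible takes $593, $142 remains; patient's 40% is $56.80. Cost to patient: $649.80. OOP to date $3079.80.
Claim 3 ($1249): deductible already satisfied, so patient's share is 40% × $1249 = $499.60. Patient pays $499.60; OOP now $3579.40.
Claim 4 ($516): deductible already satisfied, so patient's share is 40% × $516 = $206.40. Patient pays $206.40; OOP now $3785.80.
Claim 5 ($13663): deductible met; 40% of $13663 = $5465.20. OOP would hit $9251 > $8200, so the cap limits the patient to $8200 − $3785.80 = $4414.20.

$4414.20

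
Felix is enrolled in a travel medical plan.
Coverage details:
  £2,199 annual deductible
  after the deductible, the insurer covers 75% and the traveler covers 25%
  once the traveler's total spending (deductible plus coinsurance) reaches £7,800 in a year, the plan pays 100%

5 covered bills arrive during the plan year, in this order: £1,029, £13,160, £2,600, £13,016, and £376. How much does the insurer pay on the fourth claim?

£11,062.50

#1 (£1,029): fully absorbed by the deductible. Cost to traveler: £1,029. OOP to date £1,029. Insurer: £1,029 − £1,029 = £0.
#2 (£13,160): £1,170 finishes the deductible; £11,990 goes to coinsurance; traveler's 25% is £2,997.50. Cost to traveler: £4,167.50. OOP to date £5,196.50. Insurer: £13,160 − £4,167.50 = £8,992.50.
#3 (£2,600): deductible met; 25% of £2,600 = £650. Cost to traveler: £650. OOP to date £5,846.50. Insurer: £2,600 − £650 = £1,950.
#4 (£13,016): deductible already satisfied, so traveler's share is 25% × £13,016 = £3,254. That would push OOP to £9,100.50, over the £7,800 cap, so traveler pays £7,800 − £5,846.50 = £1,953.50. Plan pays £13,016 − £1,953.50 = £11,062.50.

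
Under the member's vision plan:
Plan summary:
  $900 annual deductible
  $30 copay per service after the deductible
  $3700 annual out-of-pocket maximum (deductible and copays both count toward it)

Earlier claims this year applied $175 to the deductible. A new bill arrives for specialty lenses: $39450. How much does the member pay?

$755

Deductible still to meet: $900 − $175 = $725.
After the $725 deductible portion, $39450 − $725 = $38725 is subject to the copay.
Copay on this service: $30.
So the member owes $725 + $30 = $755 before any cap.
Total out-of-pocket so far would be $175 + $755 = $930, below the $3700 cap — no reduction.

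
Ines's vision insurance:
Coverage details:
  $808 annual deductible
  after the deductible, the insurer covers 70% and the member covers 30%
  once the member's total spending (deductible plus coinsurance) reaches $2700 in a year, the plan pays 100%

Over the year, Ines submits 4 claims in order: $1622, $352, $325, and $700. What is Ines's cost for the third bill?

$97.50

Claim 1 — $1622: $808 to deductible, leaving $814; 30% of $814 = $244.20. Cost to member: $1052.20. OOP to date $1052.20.
Claim 2 — $352: 30% coinsurance on $352 = $105.60. Member owes $105.60 (running OOP $1157.80).
Claim 3 — $325: deductible already satisfied, so member's share is 30% × $325 = $97.50. Cost to member: $97.50. OOP to date $1255.30.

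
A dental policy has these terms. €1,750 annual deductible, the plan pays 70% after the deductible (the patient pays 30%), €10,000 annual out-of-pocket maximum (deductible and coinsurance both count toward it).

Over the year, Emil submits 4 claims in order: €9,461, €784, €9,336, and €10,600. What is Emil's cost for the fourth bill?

€2,900.70

Claim 1 — €9,461: €1,750 to deductible, leaving €7,711; 30% of €7,711 = €2,313.30. Patient pays €4,063.30; OOP now €4,063.30.
Claim 2 — €784: 30% coinsurance on €784 = €235.20. Cost to patient: €235.20. OOP to date €4,298.50.
Claim 3 — €9,336: 30% coinsurance on €9,336 = €2,800.80. Patient owes €2,800.80 (running OOP €7,099.30).
Claim 4 — €10,600: 30% coinsurance on €10,600 = €3,180. That would push OOP to €10,279.30, over the €10,000 cap, so patient pays €10,000 − €7,099.30 = €2,900.70.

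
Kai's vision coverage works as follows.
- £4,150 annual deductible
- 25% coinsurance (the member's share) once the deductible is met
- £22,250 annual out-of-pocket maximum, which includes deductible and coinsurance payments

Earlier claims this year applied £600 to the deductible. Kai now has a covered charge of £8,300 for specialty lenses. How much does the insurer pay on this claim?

£3,562.50

£600 of the £4,150 deductible is already met, leaving £3,550.
That leaves £8,300 − £3,550 = £4,750 for coinsurance.
Coinsurance: £4,750 × 25% = £1,187.50.
That puts the member's cost at £3,550 + £1,187.50 = £4,737.50 before any cap.
Cumulative spending £600 + £4,737.50 = £5,337.50 stays under the £22,250 maximum.
The plan picks up £8,300 − £4,737.50 = £3,562.50.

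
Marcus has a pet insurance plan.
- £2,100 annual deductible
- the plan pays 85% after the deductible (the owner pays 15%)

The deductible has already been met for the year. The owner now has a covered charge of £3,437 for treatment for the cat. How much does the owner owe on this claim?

With the deductible met, the entire £3,437 is subject to coinsurance.
15% of £3,437 = £515.55 falls to the owner.

£515.55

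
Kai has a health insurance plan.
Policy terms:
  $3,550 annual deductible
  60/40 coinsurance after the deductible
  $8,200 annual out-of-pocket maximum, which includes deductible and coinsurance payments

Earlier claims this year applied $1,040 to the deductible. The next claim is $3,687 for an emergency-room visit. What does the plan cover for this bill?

$706.20

Deductible still to meet: $3,550 − $1,040 = $2,510.
The remaining $1,177 (= $3,687 − $2,510) moves to coinsurance.
Patient's 40% share of $1,177 is $470.80.
Patient responsibility before any cap: $2,510 + $470.80 = $2,980.80.
Total out-of-pocket so far would be $1,040 + $2,980.80 = $4,020.80, below the $8,200 cap — no reduction.
Insurer pays the balance: $3,687 − $2,980.80 = $706.20.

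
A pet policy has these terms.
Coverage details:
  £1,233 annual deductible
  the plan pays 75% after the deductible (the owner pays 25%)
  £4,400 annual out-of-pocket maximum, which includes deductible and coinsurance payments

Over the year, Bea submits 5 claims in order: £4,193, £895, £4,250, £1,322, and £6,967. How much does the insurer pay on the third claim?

#1 (£4,193): £1,233 finishes the deductible; £2,960 goes to coinsurance; 25% of £2,960 = £740. Owner owes £1,973 (running OOP £1,973). Plan pays £4,193 − £1,973 = £2,220.
#2 (£895): deductible already satisfied, so owner's share is 25% × £895 = £223.75. Cost to owner: £223.75. OOP to date £2,196.75. Plan pays £895 − £223.75 = £671.25.
#3 (£4,250): deductible met; 25% of £4,250 = £1,062.50. Owner pays £1,062.50; OOP now £3,259.25. Insurer: £4,250 − £1,062.50 = £3,187.50.

£3,187.50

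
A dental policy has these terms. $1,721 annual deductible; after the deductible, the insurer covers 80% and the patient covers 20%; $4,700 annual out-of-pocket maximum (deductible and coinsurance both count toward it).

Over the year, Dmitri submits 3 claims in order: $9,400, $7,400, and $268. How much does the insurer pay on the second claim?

Claim 1 ($9,400): $1,721 to deductible, leaving $7,679; 20% of $7,679 = $1,535.80. Cost to patient: $3,256.80. OOP to date $3,256.80. Plan pays $9,400 − $3,256.80 = $6,143.20.
Claim 2 ($7,400): deductible met; 20% of $7,400 = $1,480. OOP would hit $4,736.80 > $4,700, so the cap limits the patient to $4,700 − $3,256.80 = $1,443.20. Insurer: $7,400 − $1,443.20 = $5,956.80.

$5,956.80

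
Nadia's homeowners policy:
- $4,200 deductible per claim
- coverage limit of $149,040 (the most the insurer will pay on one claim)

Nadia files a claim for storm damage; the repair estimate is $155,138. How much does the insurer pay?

Subtract the deductible: $155,138 − $4,200 = $150,938.
$150,938 exceeds the $149,040 limit, so the insurer pays the limit: $149,040.

$149,040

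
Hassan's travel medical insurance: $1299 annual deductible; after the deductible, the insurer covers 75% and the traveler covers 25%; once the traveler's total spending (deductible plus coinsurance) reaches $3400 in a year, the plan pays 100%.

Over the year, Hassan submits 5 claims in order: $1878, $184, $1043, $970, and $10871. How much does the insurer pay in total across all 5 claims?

$11546

Claim 1 ($1878): deductible takes $1299, $579 remains; 25% of $579 = $144.75. Traveler pays $1443.75; OOP now $1443.75. Insurer: $1878 − $1443.75 = $434.25.
Claim 2 ($184): deductible already satisfied, so traveler's share is 25% × $184 = $46. Cost to traveler: $46. OOP to date $1489.75. Plan pays $184 − $46 = $138.
Claim 3 ($1043): 25% coinsurance on $1043 = $260.75. Cost to traveler: $260.75. OOP to date $1750.50. Insurer: $1043 − $260.75 = $782.25.
Claim 4 ($970): deductible already satisfied, so traveler's share is 25% × $970 = $242.50. Traveler pays $242.50; OOP now $1993. Plan pays $970 − $242.50 = $727.50.
Claim 5 ($10871): 25% coinsurance on $10871 = $2717.75. Adding that to $1993 gives $4710.75, past the $3400 cap; traveler pays only $3400 − $1993 = $1407. Insurer: $10871 − $1407 = $9464.
Insurer total = bills − traveler's total = $14946 − $3400 = $11546.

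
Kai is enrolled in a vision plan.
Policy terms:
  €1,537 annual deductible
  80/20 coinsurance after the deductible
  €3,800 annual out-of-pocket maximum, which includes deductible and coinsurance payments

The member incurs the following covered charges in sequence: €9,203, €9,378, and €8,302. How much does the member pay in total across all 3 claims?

€3,800

#1 (€9,203): deductible takes €1,537, €7,666 remains; member's 20% is €1,533.20. Member pays €3,070.20; OOP now €3,070.20.
#2 (€9,378): 20% coinsurance on €9,378 = €1,875.60. OOP would hit €4,945.80 > €3,800, so the cap limits the member to €3,800 − €3,070.20 = €729.80.
#3 (€8,302): deductible already satisfied, so member's share is 20% × €8,302 = €1,660.40. OOP would hit €5,460.40 > €3,800, so the cap limits the member to €3,800 − €3,800 = €0.
Summing the member's payments: €3,070.20 + €729.80 + €0 = €3,800.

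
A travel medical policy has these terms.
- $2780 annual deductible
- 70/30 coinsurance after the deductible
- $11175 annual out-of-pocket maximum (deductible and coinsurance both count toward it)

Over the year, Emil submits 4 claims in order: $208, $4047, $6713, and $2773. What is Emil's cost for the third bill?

Claim 1 ($208): fully absorbed by the deductible. Traveler pays $208; OOP now $208.
Claim 2 ($4047): $2572 to deductible, leaving $1475; 30% of $1475 = $442.50. Cost to traveler: $3014.50. OOP to date $3222.50.
Claim 3 ($6713): deductible met; 30% of $6713 = $2013.90. Traveler pays $2013.90; OOP now $5236.40.

$2013.90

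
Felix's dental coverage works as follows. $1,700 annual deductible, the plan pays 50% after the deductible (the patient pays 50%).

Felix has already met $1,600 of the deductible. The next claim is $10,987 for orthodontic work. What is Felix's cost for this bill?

$5,543.50

Deductible still to meet: $1,700 − $1,600 = $100.
After the $100 deductible portion, $10,987 − $100 = $10,887 is subject to coinsurance.
50% of $10,887 = $5,443.50 falls to the patient.
That puts the patient's cost at $100 + $5,443.50 = $5,543.50.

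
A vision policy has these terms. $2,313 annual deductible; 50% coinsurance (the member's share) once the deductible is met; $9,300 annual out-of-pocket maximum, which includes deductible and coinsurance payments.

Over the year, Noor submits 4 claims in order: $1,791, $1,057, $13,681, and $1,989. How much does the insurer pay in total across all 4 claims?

Claim 1 — $1,791: all of it applies to the deductible. Cost to member: $1,791. OOP to date $1,791. Plan pays $1,791 − $1,791 = $0.
Claim 2 — $1,057: $522 finishes the deductible; $535 goes to coinsurance; 50% of $535 = $267.50. Member pays $789.50; OOP now $2,580.50. Insurer: $1,057 − $789.50 = $267.50.
Claim 3 — $13,681: deductible already satisfied, so member's share is 50% × $13,681 = $6,840.50. That would push OOP to $9,421, over the $9,300 cap, so member pays $9,300 − $2,580.50 = $6,719.50. Plan pays $13,681 − $6,719.50 = $6,961.50.
Claim 4 — $1,989: deductible already satisfied, so member's share is 50% × $1,989 = $994.50. Adding that to $9,300 gives $10,294.50, past the $9,300 cap; member pays only $9,300 − $9,300 = $0. Plan pays $1,989 − $0 = $1,989.
Insurer total: $0 + $267.50 + $6,961.50 + $1,989 = $9,218.

$9,218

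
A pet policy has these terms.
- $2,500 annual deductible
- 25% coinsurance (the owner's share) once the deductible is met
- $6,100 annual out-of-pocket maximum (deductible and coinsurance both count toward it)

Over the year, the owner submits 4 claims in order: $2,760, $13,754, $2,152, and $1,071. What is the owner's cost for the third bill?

$96.50

Claim 1 ($2,760): $2,500 finishes the deductible; $260 goes to coinsurance; coinsurance $260 × 25% = $65. Owner owes $2,565 (running OOP $2,565).
Claim 2 ($13,754): deductible met; 25% of $13,754 = $3,438.50. Owner pays $3,438.50; OOP now $6,003.50.
Claim 3 ($2,152): 25% coinsurance on $2,152 = $538. OOP would hit $6,541.50 > $6,100, so the cap limits the owner to $6,100 − $6,003.50 = $96.50.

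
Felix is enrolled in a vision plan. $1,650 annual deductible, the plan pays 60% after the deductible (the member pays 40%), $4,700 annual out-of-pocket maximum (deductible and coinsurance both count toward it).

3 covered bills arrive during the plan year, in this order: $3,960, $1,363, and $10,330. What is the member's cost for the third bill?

$1,580.80

Claim 1 — $3,960: $1,650 to deductible, leaving $2,310; member's 40% is $924. Member pays $2,574; OOP now $2,574.
Claim 2 — $1,363: deductible met; 40% of $1,363 = $545.20. Cost to member: $545.20. OOP to date $3,119.20.
Claim 3 — $10,330: deductible already satisfied, so member's share is 40% × $10,330 = $4,132. That would push OOP to $7,251.20, over the $4,700 cap, so member pays $4,700 − $3,119.20 = $1,580.80.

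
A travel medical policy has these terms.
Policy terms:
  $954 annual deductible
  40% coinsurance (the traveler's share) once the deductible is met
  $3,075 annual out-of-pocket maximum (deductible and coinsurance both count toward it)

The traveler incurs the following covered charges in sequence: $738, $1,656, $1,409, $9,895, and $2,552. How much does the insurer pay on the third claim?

#1 ($738): all of it applies to the deductible. Cost to traveler: $738. OOP to date $738. Plan pays $738 − $738 = $0.
#2 ($1,656): $216 finishes the deductible; $1,440 goes to coinsurance; traveler's 40% is $576. Traveler pays $792; OOP now $1,530. Insurer: $1,656 − $792 = $864.
#3 ($1,409): deductible met; 40% of $1,409 = $563.60. Cost to traveler: $563.60. OOP to date $2,093.60. Plan pays $1,409 − $563.60 = $845.40.

$845.40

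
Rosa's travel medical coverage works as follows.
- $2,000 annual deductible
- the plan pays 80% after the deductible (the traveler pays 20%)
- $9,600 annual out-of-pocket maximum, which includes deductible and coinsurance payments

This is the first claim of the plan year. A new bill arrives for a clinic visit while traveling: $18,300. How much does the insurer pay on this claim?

Nothing has been paid toward the $2,000 deductible, so the first $2,000 of this charge is applied there.
That leaves $18,300 − $2,000 = $16,300 for coinsurance.
20% of $16,300 = $3,260 falls to the traveler.
That puts the traveler's cost at $2,000 + $3,260 = $5,260 before any cap.
Total out-of-pocket so far would be $0 + $5,260 = $5,260, below the $9,600 cap — no reduction.
The insurer covers the remainder: $18,300 − $5,260 = $13,040.

$13,040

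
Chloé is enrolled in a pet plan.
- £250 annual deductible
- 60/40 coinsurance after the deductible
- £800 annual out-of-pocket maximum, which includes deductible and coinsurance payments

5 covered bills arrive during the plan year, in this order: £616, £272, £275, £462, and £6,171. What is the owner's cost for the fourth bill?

Bill 1, £616: £250 finishes the deductible; £366 goes to coinsurance; coinsurance £366 × 40% = £146.40. Owner pays £396.40; OOP now £396.40.
Bill 2, £272: 40% coinsurance on £272 = £108.80. Cost to owner: £108.80. OOP to date £505.20.
Bill 3, £275: deductible met; 40% of £275 = £110. Cost to owner: £110. OOP to date £615.20.
Bill 4, £462: 40% coinsurance on £462 = £184.80. Cost to owner: £184.80. OOP to date £800.

£184.80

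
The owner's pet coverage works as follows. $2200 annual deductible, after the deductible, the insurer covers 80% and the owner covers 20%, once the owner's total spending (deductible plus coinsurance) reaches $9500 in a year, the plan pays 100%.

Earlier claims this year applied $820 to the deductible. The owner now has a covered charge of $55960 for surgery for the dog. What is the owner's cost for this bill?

$8680

$820 of the $2200 deductible is already met, leaving $1380.
After the $1380 deductible portion, $55960 − $1380 = $54580 is subject to coinsurance.
20% of $54580 = $10916 falls to the owner.
So the owner owes $1380 + $10916 = $12296 before any cap.
That would bring total out-of-pocket to $13116, past the $9500 cap. The owner is capped at $9500 − $820 = $8680 on this claim.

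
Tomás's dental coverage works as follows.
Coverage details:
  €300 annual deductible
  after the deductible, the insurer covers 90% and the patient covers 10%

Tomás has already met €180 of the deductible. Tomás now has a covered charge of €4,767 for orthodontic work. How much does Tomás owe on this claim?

€584.70

€180 of the €300 deductible is already met, leaving €120.
That leaves €4,767 − €120 = €4,647 for coinsurance.
10% of €4,647 = €464.70 falls to the patient.
Patient responsibility: €120 + €464.70 = €584.70.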